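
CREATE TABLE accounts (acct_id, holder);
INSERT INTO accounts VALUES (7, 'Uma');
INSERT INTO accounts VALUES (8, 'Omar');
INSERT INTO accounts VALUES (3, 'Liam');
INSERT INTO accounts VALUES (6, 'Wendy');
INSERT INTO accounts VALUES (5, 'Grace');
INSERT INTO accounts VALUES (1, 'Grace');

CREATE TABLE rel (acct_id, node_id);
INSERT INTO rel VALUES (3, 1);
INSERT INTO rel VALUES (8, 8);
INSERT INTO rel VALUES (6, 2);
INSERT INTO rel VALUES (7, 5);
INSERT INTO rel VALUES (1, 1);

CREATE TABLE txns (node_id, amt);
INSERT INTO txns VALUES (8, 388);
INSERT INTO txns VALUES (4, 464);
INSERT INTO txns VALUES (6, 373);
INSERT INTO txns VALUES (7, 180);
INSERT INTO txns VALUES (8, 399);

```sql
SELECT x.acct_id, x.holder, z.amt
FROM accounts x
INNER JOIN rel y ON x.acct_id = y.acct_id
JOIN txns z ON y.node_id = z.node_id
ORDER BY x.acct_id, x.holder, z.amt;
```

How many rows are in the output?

Step 1 — x INNER JOIN y on acct_id → 5 row(s).
Then INNER JOIN `txns z` on node_id: keep only rows whose y.node_id appears in z.
Result: 2 row(s).

2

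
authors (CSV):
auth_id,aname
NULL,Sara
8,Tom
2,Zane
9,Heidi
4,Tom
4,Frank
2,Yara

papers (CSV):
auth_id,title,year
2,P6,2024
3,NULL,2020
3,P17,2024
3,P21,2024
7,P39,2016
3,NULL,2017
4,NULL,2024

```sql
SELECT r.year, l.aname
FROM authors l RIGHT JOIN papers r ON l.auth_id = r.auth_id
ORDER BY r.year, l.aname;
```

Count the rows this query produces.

9

RIGHT JOIN keeps every row from `papers`; unmatched rows get NULL for `authors`'s columns.
Matching on l.auth_id = r.auth_id. A NULL in a compared column never satisfies the condition.
Matched pairs: 4; unmatched r rows kept: 5.
Total: 4 matched + 5 padded = 9 rows.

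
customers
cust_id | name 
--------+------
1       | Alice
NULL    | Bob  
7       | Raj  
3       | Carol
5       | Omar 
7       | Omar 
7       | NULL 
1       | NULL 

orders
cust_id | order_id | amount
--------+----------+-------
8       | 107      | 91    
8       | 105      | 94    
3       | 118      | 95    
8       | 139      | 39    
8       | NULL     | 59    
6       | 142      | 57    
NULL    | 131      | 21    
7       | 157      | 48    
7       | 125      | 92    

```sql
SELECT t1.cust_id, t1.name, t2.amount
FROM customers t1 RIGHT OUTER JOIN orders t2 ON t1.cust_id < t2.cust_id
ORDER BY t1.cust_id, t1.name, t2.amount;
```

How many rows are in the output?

43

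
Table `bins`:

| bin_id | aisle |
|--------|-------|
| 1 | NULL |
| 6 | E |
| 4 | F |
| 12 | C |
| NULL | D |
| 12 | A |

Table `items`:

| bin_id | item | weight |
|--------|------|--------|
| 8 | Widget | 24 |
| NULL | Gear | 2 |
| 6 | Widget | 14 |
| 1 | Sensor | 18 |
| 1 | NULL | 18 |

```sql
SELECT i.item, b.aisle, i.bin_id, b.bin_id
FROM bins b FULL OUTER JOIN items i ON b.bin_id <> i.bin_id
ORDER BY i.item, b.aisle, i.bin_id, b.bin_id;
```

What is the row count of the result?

FULL OUTER JOIN keeps every row from both sides; unmatched rows get NULL for the other side's columns.
Matching on b.bin_id <> i.bin_id. A NULL in a compared column never satisfies the condition.
Matched pairs: 17; unmatched b rows kept: 1; unmatched i rows kept: 1.
Total: 17 matched + 2 padded = 19 rows.

19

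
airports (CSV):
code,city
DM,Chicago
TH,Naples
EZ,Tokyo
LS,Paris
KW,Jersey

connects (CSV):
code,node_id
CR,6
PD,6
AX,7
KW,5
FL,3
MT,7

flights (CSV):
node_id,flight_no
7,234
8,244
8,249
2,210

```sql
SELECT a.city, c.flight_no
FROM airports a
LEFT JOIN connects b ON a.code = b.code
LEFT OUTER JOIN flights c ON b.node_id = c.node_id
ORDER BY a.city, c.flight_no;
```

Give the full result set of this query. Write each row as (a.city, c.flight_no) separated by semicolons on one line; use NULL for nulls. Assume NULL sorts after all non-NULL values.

(Chicago, NULL); (Jersey, NULL); (Naples, NULL); (Paris, NULL); (Tokyo, NULL)

Evaluate left to right. First `airports a LEFT JOIN connects b` on code: 5 row(s).
Then LEFT JOIN `flights c` on node_id: each of those 5 rows is kept; rows whose b.node_id has no match in c get NULL for c's columns.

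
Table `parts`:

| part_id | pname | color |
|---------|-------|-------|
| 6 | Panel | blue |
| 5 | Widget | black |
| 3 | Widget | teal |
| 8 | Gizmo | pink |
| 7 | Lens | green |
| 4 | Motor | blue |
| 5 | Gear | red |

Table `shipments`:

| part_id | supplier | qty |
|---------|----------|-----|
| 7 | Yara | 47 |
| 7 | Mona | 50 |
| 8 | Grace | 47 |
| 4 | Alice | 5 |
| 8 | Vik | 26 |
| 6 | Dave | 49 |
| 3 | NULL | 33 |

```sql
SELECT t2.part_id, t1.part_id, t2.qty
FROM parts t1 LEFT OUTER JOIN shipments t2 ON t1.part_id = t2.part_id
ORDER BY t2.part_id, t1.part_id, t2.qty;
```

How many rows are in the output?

9

LEFT JOIN keeps every row from `parts`; unmatched rows get NULL for `shipments`'s columns.
Matching on t1.part_id = t2.part_id.
- t1 (part_id=6) pairs with 1 row(s) of t2.
- t1 (part_id=5) has no partner → padded with NULL.
- t1 (part_id=3) pairs with 1 row(s) of t2.
- t1 (part_id=8) pairs with 2 row(s) of t2.
- t1 (part_id=7) pairs with 2 row(s) of t2.
- t1 (part_id=4) pairs with 1 row(s) of t2.
- t1 (part_id=5) has no partner → padded with NULL.
Total: 7 matched + 2 padded = 9 rows.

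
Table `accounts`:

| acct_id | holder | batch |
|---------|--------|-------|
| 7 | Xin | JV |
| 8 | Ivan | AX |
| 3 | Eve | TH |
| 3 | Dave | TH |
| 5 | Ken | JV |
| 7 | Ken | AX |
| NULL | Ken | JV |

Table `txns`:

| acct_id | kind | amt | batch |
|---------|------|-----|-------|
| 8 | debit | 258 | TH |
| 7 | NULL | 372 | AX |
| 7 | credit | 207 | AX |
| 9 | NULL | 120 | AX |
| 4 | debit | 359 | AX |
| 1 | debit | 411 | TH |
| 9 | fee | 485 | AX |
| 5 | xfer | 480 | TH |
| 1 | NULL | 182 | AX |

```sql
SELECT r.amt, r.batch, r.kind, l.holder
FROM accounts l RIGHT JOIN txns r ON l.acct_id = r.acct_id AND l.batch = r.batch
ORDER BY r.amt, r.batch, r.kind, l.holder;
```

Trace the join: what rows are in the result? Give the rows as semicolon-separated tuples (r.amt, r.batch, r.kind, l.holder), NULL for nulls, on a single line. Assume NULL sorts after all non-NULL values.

RIGHT JOIN keeps every row from `txns`; unmatched rows get NULL for `accounts`'s columns.
Matching on l.acct_id = r.acct_id AND l.batch = r.batch. A NULL in a compared column never satisfies the condition.
Matched pairs: 2; unmatched r rows kept: 7.

(120, AX, NULL, NULL); (182, AX, NULL, NULL); (207, AX, credit, Ken); (258, TH, debit, NULL); (359, AX, debit, NULL); (372, AX, NULL, Ken); (411, TH, debit, NULL); (480, TH, xfer, NULL); (485, AX, fee, NULL)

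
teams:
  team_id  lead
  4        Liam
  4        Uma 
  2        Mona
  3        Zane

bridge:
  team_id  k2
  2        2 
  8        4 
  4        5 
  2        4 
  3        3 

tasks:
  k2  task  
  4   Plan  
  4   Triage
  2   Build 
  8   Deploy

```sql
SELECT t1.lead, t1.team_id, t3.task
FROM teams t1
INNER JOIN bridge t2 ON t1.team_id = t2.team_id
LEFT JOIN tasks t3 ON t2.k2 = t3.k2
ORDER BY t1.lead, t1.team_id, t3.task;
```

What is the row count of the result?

6

Step 1 — t1 INNER JOIN t2 on team_id → 5 row(s).
Then LEFT JOIN `tasks t3` on k2: each of those 5 rows is kept; rows whose t2.k2 has no match in t3 get NULL for t3's columns.
Result: 6 row(s).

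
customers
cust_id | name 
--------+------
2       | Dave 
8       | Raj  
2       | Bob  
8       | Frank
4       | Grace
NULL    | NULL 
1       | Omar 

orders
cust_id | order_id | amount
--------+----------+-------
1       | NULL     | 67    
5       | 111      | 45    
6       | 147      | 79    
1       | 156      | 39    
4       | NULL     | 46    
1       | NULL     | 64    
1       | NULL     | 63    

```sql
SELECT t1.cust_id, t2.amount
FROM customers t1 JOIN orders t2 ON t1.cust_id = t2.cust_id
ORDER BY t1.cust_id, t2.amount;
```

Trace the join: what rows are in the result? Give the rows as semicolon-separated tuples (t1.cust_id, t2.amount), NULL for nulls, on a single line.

INNER JOIN keeps only pairs where the ON condition holds.
Matching on t1.cust_id = t2.cust_id. A NULL in a compared column never satisfies the condition.
- cust_id=2: no matching t2 row, dropped.
- cust_id=8: no matching t2 row, dropped.
- cust_id=2: no matching t2 row, dropped.
- cust_id=8: no matching t2 row, dropped.
- cust_id=4: 1 matching t2 row(s), so 1 row(s) emitted.
- cust_id=NULL: no matching t2 row, dropped.
- cust_id=1: 4 matching t2 row(s), so 4 row(s) emitted.
After projecting and ordering:
t1.cust_id | t2.amount
1 | 39
1 | 63
1 | 64
1 | 67
4 | 46

(1, 39); (1, 63); (1, 64); (1, 67); (4, 46)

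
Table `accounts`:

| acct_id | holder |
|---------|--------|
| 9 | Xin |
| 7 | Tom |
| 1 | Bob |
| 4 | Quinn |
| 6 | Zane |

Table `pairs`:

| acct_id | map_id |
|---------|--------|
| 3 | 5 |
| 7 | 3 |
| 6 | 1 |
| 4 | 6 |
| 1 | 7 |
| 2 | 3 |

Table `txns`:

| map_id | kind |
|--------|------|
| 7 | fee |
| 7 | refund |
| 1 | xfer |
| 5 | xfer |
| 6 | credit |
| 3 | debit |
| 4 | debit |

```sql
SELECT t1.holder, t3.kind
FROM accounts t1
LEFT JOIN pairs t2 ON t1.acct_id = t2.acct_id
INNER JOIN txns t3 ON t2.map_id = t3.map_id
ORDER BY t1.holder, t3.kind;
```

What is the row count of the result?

5

Evaluate left to right. First `accounts t1 LEFT JOIN pairs t2` on acct_id: 5 row(s).
Then INNER JOIN `txns t3` on map_id: keep only rows whose t2.map_id appears in t3.
Result: 5 row(s).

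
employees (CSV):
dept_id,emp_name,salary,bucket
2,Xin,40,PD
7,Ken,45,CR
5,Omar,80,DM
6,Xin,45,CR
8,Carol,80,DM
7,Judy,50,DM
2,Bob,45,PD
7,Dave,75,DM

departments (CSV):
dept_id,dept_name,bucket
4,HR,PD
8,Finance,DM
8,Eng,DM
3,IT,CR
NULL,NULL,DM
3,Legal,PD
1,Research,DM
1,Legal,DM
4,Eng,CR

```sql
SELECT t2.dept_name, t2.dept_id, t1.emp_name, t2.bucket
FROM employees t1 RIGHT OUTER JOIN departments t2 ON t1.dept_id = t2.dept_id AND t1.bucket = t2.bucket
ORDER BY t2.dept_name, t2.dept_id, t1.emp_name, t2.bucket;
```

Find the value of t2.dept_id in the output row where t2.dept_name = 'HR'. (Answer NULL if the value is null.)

RIGHT JOIN keeps every row from `departments`; unmatched rows get NULL for `employees`'s columns.
Matching on t1.dept_id = t2.dept_id AND t1.bucket = t2.bucket. A NULL in a compared column never satisfies the condition.
- dept_id=2, bucket=PD: no matching t2 row.
- dept_id=7, bucket=CR: no matching t2 row.
- dept_id=5, bucket=DM: no matching t2 row.
- dept_id=6, bucket=CR: no matching t2 row.
- dept_id=8, bucket=DM: 2 matching t2 row(s), so 2 row(s) emitted.
- dept_id=7, bucket=DM: no matching t2 row.
- dept_id=2, bucket=PD: no matching t2 row.
- dept_id=7, bucket=DM: no matching t2 row.
- plus 7 unmatched t2 row(s), each kept with NULL t1 columns.

4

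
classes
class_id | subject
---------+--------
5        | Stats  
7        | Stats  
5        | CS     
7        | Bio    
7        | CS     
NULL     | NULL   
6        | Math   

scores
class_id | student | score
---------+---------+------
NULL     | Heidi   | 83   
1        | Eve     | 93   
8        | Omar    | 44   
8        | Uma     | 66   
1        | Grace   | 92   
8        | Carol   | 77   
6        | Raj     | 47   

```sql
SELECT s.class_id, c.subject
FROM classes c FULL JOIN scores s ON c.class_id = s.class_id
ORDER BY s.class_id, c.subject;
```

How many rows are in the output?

FULL OUTER JOIN keeps every row from both sides; unmatched rows get NULL for the other side's columns.
Matching on c.class_id = s.class_id. A NULL in a compared column never satisfies the condition.
Matched pairs: 1; unmatched c rows kept: 6; unmatched s rows kept: 6.
Total: 1 matched + 12 padded = 13 rows.

13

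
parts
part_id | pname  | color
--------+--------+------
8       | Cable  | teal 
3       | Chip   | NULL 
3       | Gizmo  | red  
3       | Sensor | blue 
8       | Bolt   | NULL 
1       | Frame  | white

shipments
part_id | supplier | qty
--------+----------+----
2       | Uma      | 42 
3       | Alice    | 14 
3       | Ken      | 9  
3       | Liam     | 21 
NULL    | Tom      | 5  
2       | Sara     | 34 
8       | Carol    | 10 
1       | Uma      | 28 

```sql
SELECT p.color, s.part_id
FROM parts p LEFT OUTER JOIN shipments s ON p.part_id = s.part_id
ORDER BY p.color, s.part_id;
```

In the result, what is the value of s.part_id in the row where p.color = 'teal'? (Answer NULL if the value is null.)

8

LEFT JOIN keeps every row from `parts`; unmatched rows get NULL for `shipments`'s columns.
Matching on p.part_id = s.part_id. A NULL in a compared column never satisfies the condition.
- p row (part_id=8): matches 1 s row(s) → 1 output row(s).
- p row (part_id=3): matches 3 s row(s) → 3 output row(s).
- p row (part_id=3): matches 3 s row(s) → 3 output row(s).
- p row (part_id=3): matches 3 s row(s) → 3 output row(s).
- p row (part_id=8): matches 1 s row(s) → 1 output row(s).
- p row (part_id=1): matches 1 s row(s) → 1 output row(s).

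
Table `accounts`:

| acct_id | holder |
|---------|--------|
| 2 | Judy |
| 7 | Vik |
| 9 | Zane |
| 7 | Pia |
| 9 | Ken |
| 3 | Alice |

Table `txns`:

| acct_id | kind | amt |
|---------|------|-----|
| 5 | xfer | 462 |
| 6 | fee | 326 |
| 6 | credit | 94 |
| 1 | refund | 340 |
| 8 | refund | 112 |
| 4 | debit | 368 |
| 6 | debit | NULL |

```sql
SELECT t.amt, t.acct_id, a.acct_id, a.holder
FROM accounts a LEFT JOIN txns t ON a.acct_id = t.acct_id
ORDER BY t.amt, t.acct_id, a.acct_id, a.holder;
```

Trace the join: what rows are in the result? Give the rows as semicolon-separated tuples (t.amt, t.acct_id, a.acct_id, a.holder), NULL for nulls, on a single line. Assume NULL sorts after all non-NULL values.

LEFT JOIN keeps every row from `accounts`; unmatched rows get NULL for `txns`'s columns.
Matching on a.acct_id = t.acct_id.
- a[0] acct_id=2 → no match; kept with NULLs on the t side.
- a[1] acct_id=7 → no match; kept with NULLs on the t side.
- a[2] acct_id=9 → no match; kept with NULLs on the t side.
- a[3] acct_id=7 → no match; kept with NULLs on the t side.
- a[4] acct_id=9 → no match; kept with NULLs on the t side.
- a[5] acct_id=3 → no match; kept with NULLs on the t side.
After projecting and ordering:
t.amt | t.acct_id | a.acct_id | a.holder
NULL | NULL | 2 | Judy
NULL | NULL | 3 | Alice
NULL | NULL | 7 | Pia
NULL | NULL | 7 | Vik
NULL | NULL | 9 | Ken
NULL | NULL | 9 | Zane

(NULL, NULL, 2, Judy); (NULL, NULL, 3, Alice); (NULL, NULL, 7, Pia); (NULL, NULL, 7, Vik); (NULL, NULL, 9, Ken); (NULL, NULL, 9, Zane)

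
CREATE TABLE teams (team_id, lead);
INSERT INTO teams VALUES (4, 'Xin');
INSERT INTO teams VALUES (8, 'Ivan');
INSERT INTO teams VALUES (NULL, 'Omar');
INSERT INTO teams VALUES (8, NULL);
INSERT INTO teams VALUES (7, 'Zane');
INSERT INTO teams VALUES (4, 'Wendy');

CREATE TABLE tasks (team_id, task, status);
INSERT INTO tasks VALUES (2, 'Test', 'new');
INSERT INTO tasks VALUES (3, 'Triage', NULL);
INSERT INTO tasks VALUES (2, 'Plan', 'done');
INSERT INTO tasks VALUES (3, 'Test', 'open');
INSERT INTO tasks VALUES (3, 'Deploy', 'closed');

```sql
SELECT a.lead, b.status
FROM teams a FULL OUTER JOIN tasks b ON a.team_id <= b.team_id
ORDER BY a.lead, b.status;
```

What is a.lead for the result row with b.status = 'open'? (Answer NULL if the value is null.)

NULL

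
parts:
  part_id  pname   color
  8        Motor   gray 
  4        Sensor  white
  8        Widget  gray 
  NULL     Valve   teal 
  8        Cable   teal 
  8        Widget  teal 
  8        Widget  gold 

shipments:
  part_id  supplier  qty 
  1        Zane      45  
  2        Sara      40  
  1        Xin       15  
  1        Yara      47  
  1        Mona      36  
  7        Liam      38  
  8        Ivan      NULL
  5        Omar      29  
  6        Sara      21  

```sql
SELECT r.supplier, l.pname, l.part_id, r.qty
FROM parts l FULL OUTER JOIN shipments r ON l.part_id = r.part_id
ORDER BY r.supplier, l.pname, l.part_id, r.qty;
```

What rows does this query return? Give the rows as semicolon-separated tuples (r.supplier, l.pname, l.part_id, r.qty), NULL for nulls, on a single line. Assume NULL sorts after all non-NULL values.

FULL OUTER JOIN keeps every row from both sides; unmatched rows get NULL for the other side's columns.
Matching on l.part_id = r.part_id. A NULL in a compared column never satisfies the condition.
Matched pairs: 5; unmatched l rows kept: 2; unmatched r rows kept: 8.

(Ivan, Cable, 8, NULL); (Ivan, Motor, 8, NULL); (Ivan, Widget, 8, NULL); (Ivan, Widget, 8, NULL); (Ivan, Widget, 8, NULL); (Liam, NULL, NULL, 38); (Mona, NULL, NULL, 36); (Omar, NULL, NULL, 29); (Sara, NULL, NULL, 21); (Sara, NULL, NULL, 40); (Xin, NULL, NULL, 15); (Yara, NULL, NULL, 47); (Zane, NULL, NULL, 45); (NULL, Sensor, 4, NULL); (NULL, Valve, NULL, NULL)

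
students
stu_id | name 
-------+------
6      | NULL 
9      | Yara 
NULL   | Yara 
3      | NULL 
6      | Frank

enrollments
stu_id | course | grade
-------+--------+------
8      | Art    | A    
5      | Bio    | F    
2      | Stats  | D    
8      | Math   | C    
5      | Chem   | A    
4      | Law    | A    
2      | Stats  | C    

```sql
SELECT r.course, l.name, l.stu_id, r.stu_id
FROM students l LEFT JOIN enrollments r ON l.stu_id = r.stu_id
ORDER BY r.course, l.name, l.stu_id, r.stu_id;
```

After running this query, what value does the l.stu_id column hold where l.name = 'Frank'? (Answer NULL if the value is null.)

6

LEFT JOIN keeps every row from `students`; unmatched rows get NULL for `enrollments`'s columns.
Matching on l.stu_id = r.stu_id. A NULL in a compared column never satisfies the condition.
Matched pairs: 0; unmatched l rows kept: 5.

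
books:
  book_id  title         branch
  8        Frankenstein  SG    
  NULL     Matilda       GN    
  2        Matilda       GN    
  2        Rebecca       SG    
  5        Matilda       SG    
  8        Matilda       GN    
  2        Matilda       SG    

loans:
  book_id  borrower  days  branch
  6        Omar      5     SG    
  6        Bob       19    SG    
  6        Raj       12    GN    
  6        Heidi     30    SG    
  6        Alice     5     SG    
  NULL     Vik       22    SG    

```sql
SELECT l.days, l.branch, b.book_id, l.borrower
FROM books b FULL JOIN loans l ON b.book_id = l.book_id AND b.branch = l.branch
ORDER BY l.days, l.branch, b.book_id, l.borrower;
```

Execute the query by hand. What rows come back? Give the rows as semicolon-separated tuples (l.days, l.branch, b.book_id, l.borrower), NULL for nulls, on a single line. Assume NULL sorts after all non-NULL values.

(5, SG, NULL, Alice); (5, SG, NULL, Omar); (12, GN, NULL, Raj); (19, SG, NULL, Bob); (22, SG, NULL, Vik); (30, SG, NULL, Heidi); (NULL, NULL, 2, NULL); (NULL, NULL, 2, NULL); (NULL, NULL, 2, NULL); (NULL, NULL, 5, NULL); (NULL, NULL, 8, NULL); (NULL, NULL, 8, NULL); (NULL, NULL, NULL, NULL)

FULL OUTER JOIN keeps every row from both sides; unmatched rows get NULL for the other side's columns.
Matching on b.book_id = l.book_id AND b.branch = l.branch. A NULL in a compared column never satisfies the condition.
- b row (book_id=8, branch=SG): no match → kept, l columns NULL.
- b row (book_id=NULL, branch=GN): no match → kept, l columns NULL.
- b row (book_id=2, branch=GN): no match → kept, l columns NULL.
- b row (book_id=2, branch=SG): no match → kept, l columns NULL.
- b row (book_id=5, branch=SG): no match → kept, l columns NULL.
- b row (book_id=8, branch=GN): no match → kept, l columns NULL.
- b row (book_id=2, branch=SG): no match → kept, l columns NULL.
- plus 6 unmatched l row(s), each kept with NULL b columns.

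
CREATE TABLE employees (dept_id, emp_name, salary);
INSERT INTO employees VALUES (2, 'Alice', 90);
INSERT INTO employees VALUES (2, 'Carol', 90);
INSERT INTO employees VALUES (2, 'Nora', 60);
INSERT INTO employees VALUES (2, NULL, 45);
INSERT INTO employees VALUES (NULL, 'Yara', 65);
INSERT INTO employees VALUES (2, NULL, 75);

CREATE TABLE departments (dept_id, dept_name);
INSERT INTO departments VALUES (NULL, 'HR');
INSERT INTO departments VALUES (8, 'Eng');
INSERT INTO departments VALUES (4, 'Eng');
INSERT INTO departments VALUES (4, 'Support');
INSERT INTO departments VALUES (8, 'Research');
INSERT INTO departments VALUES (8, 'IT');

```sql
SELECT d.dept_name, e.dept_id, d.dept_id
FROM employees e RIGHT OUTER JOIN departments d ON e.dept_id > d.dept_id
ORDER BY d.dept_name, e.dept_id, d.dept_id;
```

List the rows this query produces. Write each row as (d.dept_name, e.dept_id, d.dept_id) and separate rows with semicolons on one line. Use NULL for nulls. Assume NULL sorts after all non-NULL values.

(Eng, NULL, 4); (Eng, NULL, 8); (HR, NULL, NULL); (IT, NULL, 8); (Research, NULL, 8); (Support, NULL, 4)

RIGHT JOIN keeps every row from `departments`; unmatched rows get NULL for `employees`'s columns.
Matching on e.dept_id > d.dept_id. A NULL in a compared column never satisfies the condition.
- dept_id=2: no matching d row.
- dept_id=2: no matching d row.
- dept_id=2: no matching d row.
- dept_id=2: no matching d row.
- dept_id=NULL: no matching d row.
- dept_id=2: no matching d row.
- 6 d row(s) had no e match → kept, e columns NULL.
After projecting and ordering:
d.dept_name | e.dept_id | d.dept_id
Eng | NULL | 4
Eng | NULL | 8
HR | NULL | NULL
IT | NULL | 8
Research | NULL | 8
Support | NULL | 4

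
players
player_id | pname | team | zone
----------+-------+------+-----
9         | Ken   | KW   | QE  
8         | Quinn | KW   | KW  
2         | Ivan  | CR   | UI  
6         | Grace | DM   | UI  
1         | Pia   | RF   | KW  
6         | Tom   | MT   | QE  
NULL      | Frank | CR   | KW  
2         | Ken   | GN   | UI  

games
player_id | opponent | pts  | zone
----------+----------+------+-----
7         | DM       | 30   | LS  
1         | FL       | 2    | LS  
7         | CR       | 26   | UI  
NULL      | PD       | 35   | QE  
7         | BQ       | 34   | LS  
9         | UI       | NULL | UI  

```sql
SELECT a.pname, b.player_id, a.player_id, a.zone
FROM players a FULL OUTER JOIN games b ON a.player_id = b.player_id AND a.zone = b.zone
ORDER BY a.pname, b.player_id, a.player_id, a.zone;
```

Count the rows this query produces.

14

FULL OUTER JOIN keeps every row from both sides; unmatched rows get NULL for the other side's columns.
Matching on a.player_id = b.player_id AND a.zone = b.zone. A NULL in a compared column never satisfies the condition.
- a[0] player_id=9, zone=QE → no match; kept with NULLs on the b side.
- a[1] player_id=8, zone=KW → no match; kept with NULLs on the b side.
- a[2] player_id=2, zone=UI → no match; kept with NULLs on the b side.
- a[3] player_id=6, zone=UI → no match; kept with NULLs on the b side.
- a[4] player_id=1, zone=KW → no match; kept with NULLs on the b side.
- a[5] player_id=6, zone=QE → no match; kept with NULLs on the b side.
- a[6] player_id=NULL, zone=KW → no match; kept with NULLs on the b side.
- a[7] player_id=2, zone=UI → no match; kept with NULLs on the b side.
- 6 b row(s) had no a match → kept, a columns NULL.
Total: 0 matched + 14 padded = 14 rows.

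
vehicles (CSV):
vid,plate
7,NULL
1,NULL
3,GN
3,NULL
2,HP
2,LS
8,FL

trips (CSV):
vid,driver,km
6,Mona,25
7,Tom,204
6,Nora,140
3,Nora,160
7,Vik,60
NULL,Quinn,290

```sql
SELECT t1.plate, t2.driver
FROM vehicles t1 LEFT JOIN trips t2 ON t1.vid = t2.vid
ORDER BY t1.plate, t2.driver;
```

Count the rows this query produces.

8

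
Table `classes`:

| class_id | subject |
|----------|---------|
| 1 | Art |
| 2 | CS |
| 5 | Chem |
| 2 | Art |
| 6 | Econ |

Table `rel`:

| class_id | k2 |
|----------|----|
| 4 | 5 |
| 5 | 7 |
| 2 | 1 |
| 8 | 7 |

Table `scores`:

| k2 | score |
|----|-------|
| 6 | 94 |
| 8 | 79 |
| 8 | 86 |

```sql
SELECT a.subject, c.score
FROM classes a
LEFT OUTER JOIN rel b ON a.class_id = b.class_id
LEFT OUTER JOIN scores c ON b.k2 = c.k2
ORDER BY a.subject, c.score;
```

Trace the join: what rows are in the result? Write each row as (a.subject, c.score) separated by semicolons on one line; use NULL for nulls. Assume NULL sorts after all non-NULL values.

(Art, NULL); (Art, NULL); (CS, NULL); (Chem, NULL); (Econ, NULL)

Joins associate left-to-right: classes LEFT JOIN rel on class_id gives 5 intermediate row(s).
Then LEFT JOIN `scores c` on k2: each of those 5 rows is kept; rows whose b.k2 has no match in c get NULL for c's columns.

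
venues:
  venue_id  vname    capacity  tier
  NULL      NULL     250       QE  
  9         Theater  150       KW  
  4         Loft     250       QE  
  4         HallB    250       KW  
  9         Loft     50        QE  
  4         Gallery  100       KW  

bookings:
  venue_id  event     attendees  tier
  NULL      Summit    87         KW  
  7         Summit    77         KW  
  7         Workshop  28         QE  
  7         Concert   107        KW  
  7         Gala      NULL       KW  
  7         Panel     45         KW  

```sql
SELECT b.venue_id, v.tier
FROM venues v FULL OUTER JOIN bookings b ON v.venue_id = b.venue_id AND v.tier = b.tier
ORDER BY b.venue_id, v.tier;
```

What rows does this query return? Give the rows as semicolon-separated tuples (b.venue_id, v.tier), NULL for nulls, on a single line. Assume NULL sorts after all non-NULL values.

(7, NULL); (7, NULL); (7, NULL); (7, NULL); (7, NULL); (NULL, KW); (NULL, KW); (NULL, KW); (NULL, QE); (NULL, QE); (NULL, QE); (NULL, NULL)

FULL OUTER JOIN keeps every row from both sides; unmatched rows get NULL for the other side's columns.
Matching on v.venue_id = b.venue_id AND v.tier = b.tier. A NULL in a compared column never satisfies the condition.
- v (venue_id=NULL, tier=QE) has no partner → padded with NULL.
- v (venue_id=9, tier=KW) has no partner → padded with NULL.
- v (venue_id=4, tier=QE) has no partner → padded with NULL.
- v (venue_id=4, tier=KW) has no partner → padded with NULL.
- v (venue_id=9, tier=QE) has no partner → padded with NULL.
- v (venue_id=4, tier=KW) has no partner → padded with NULL.
- plus 6 unmatched b row(s), each kept with NULL v columns.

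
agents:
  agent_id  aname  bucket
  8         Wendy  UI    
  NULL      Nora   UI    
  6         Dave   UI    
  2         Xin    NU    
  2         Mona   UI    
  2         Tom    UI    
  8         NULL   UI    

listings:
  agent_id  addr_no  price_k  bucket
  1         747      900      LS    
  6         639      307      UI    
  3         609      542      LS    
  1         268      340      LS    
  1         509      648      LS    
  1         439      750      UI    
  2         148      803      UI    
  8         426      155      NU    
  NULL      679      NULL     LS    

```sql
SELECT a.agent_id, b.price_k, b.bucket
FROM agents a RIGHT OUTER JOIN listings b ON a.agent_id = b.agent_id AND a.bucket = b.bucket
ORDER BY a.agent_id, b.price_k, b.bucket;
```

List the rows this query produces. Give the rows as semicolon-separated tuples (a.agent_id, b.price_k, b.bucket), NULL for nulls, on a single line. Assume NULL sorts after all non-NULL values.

RIGHT JOIN keeps every row from `listings`; unmatched rows get NULL for `agents`'s columns.
Matching on a.agent_id = b.agent_id AND a.bucket = b.bucket. A NULL in a compared column never satisfies the condition.
- a (agent_id=8, bucket=UI) has no partner in b.
- a (agent_id=NULL, bucket=UI) has no partner in b.
- a (agent_id=6, bucket=UI) pairs with 1 row(s) of b.
- a (agent_id=2, bucket=NU) has no partner in b.
- a (agent_id=2, bucket=UI) pairs with 1 row(s) of b.
- a (agent_id=2, bucket=UI) pairs with 1 row(s) of b.
- a (agent_id=8, bucket=UI) has no partner in b.
- 7 row(s) from b found no a partner → padded with NULL.
After projecting and ordering:
a.agent_id | b.price_k | b.bucket
2 | 803 | UI
2 | 803 | UI
6 | 307 | UI
NULL | 155 | NU
NULL | 340 | LS
NULL | 542 | LS
NULL | 648 | LS
NULL | 750 | UI
NULL | 900 | LS
NULL | NULL | LS

(2, 803, UI); (2, 803, UI); (6, 307, UI); (NULL, 155, NU); (NULL, 340, LS); (NULL, 542, LS); (NULL, 648, LS); (NULL, 750, UI); (NULL, 900, LS); (NULL, NULL, LS)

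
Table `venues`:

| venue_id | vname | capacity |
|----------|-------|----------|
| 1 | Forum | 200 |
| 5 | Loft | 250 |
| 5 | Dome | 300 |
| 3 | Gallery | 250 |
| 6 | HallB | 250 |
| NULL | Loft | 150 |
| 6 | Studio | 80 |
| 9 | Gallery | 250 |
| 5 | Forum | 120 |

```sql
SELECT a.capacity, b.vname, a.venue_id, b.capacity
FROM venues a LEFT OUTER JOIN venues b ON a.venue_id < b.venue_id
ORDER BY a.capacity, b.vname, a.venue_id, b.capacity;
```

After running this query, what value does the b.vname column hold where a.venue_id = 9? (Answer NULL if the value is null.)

NULL

LEFT JOIN keeps every row from `venues a`; unmatched rows get NULL for `venues b`'s columns.
Matching on a.venue_id < b.venue_id. A NULL in a compared column never satisfies the condition.
- a[0] venue_id=1 → 7 match(es) in b → 7 row(s).
- a[1] venue_id=5 → 3 match(es) in b → 3 row(s).
- a[2] venue_id=5 → 3 match(es) in b → 3 row(s).
- a[3] venue_id=3 → 6 match(es) in b → 6 row(s).
- a[4] venue_id=6 → 1 match(es) in b → 1 row(s).
- a[5] venue_id=NULL → no match; kept with NULLs on the b side.
- a[6] venue_id=6 → 1 match(es) in b → 1 row(s).
- a[7] venue_id=9 → no match; kept with NULLs on the b side.
- a[8] venue_id=5 → 3 match(es) in b → 3 row(s).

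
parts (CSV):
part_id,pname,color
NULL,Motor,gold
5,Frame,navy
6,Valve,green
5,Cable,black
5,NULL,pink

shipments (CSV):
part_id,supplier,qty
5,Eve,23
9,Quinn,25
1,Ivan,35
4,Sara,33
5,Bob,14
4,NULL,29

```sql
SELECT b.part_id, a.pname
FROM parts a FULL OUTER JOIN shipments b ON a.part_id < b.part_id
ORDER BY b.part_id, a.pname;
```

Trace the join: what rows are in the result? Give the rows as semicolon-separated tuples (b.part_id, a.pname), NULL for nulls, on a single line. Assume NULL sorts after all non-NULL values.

FULL OUTER JOIN keeps every row from both sides; unmatched rows get NULL for the other side's columns.
Matching on a.part_id < b.part_id. A NULL in a compared column never satisfies the condition.
- a (part_id=NULL) has no partner → padded with NULL.
- a (part_id=5) pairs with 1 row(s) of b.
- a (part_id=6) pairs with 1 row(s) of b.
- a (part_id=5) pairs with 1 row(s) of b.
- a (part_id=5) pairs with 1 row(s) of b.
- plus 5 unmatched b row(s), each kept with NULL a columns.
After projecting and ordering:
b.part_id | a.pname
1 | NULL
4 | NULL
4 | NULL
5 | NULL
5 | NULL
9 | Cable
9 | Frame
9 | Valve
9 | NULL
NULL | Motor

(1, NULL); (4, NULL); (4, NULL); (5, NULL); (5, NULL); (9, Cable); (9, Frame); (9, Valve); (9, NULL); (NULL, Motor)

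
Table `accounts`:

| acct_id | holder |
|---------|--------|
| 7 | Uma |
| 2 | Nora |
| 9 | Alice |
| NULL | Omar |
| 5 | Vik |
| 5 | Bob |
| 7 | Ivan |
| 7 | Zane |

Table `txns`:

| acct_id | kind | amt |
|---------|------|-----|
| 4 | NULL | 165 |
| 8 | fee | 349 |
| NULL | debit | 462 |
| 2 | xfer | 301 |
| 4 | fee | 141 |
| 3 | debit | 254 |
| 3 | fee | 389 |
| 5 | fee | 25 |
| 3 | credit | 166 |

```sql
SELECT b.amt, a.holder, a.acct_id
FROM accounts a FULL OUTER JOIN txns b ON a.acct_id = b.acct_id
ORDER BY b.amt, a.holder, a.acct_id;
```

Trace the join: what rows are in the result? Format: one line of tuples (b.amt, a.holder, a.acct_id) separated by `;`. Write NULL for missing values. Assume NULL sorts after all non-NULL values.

FULL OUTER JOIN keeps every row from both sides; unmatched rows get NULL for the other side's columns.
Matching on a.acct_id = b.acct_id. A NULL in a compared column never satisfies the condition.
- a (acct_id=7) has no partner → padded with NULL.
- a (acct_id=2) pairs with 1 row(s) of b.
- a (acct_id=9) has no partner → padded with NULL.
- a (acct_id=NULL) has no partner → padded with NULL.
- a (acct_id=5) pairs with 1 row(s) of b.
- a (acct_id=5) pairs with 1 row(s) of b.
- a (acct_id=7) has no partner → padded with NULL.
- a (acct_id=7) has no partner → padded with NULL.
- plus 7 unmatched b row(s), each kept with NULL a columns.

(25, Bob, 5); (25, Vik, 5); (141, NULL, NULL); (165, NULL, NULL); (166, NULL, NULL); (254, NULL, NULL); (301, Nora, 2); (349, NULL, NULL); (389, NULL, NULL); (462, NULL, NULL); (NULL, Alice, 9); (NULL, Ivan, 7); (NULL, Omar, NULL); (NULL, Uma, 7); (NULL, Zane, 7)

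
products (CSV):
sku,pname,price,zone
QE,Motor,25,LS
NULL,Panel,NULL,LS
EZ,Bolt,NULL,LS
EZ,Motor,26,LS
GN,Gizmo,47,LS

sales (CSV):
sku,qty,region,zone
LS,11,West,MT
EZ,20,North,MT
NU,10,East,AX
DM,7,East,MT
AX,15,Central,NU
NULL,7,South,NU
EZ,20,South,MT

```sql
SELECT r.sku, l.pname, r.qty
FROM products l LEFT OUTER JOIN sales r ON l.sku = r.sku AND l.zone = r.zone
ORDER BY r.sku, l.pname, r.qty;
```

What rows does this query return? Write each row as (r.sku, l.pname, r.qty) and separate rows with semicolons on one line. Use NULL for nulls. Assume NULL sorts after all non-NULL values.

LEFT JOIN keeps every row from `products`; unmatched rows get NULL for `sales`'s columns.
Matching on l.sku = r.sku AND l.zone = r.zone. A NULL in a compared column never satisfies the condition.
Matched pairs: 0; unmatched l rows kept: 5.

(NULL, Bolt, NULL); (NULL, Gizmo, NULL); (NULL, Motor, NULL); (NULL, Motor, NULL); (NULL, Panel, NULL)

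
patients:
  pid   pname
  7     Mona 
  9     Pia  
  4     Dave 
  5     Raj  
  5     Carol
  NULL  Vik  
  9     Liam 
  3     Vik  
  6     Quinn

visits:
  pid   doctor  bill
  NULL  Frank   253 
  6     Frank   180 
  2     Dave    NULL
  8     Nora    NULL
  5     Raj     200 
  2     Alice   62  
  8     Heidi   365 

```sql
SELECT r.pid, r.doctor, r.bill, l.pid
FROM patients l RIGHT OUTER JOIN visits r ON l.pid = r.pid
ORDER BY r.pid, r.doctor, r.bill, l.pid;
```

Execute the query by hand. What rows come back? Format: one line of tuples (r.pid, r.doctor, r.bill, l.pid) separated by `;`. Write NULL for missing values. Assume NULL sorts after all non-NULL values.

RIGHT JOIN keeps every row from `visits`; unmatched rows get NULL for `patients`'s columns.
Matching on l.pid = r.pid. A NULL in a compared column never satisfies the condition.
- l row (pid=7): no match.
- l row (pid=9): no match.
- l row (pid=4): no match.
- l row (pid=5): matches 1 r row(s) → 1 output row(s).
- l row (pid=5): matches 1 r row(s) → 1 output row(s).
- l row (pid=NULL): no match.
- l row (pid=9): no match.
- l row (pid=3): no match.
- l row (pid=6): matches 1 r row(s) → 1 output row(s).
- 5 r row(s) had no l match → kept, l columns NULL.
After projecting and ordering:
r.pid | r.doctor | r.bill | l.pid
2 | Alice | 62 | NULL
2 | Dave | NULL | NULL
5 | Raj | 200 | 5
5 | Raj | 200 | 5
6 | Frank | 180 | 6
8 | Heidi | 365 | NULL
8 | Nora | NULL | NULL
NULL | Frank | 253 | NULL

(2, Alice, 62, NULL); (2, Dave, NULL, NULL); (5, Raj, 200, 5); (5, Raj, 200, 5); (6, Frank, 180, 6); (8, Heidi, 365, NULL); (8, Nora, NULL, NULL); (NULL, Frank, 253, NULL)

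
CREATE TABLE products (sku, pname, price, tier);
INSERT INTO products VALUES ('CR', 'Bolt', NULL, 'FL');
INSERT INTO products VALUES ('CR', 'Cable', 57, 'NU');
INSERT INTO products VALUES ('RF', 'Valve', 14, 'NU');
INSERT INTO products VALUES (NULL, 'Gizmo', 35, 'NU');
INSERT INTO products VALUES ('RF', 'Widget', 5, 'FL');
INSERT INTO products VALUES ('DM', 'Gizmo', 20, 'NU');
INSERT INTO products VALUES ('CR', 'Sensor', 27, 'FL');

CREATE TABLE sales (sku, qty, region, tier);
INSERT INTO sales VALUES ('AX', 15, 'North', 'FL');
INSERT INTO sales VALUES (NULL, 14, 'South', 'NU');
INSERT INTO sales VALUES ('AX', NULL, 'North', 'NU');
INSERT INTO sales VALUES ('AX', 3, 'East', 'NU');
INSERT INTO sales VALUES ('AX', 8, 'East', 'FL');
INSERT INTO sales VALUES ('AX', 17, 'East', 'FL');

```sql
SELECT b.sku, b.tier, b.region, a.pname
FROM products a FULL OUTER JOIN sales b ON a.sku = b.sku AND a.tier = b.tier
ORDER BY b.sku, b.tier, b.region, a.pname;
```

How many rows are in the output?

FULL OUTER JOIN keeps every row from both sides; unmatched rows get NULL for the other side's columns.
Matching on a.sku = b.sku AND a.tier = b.tier. A NULL in a compared column never satisfies the condition.
Matched pairs: 0; unmatched a rows kept: 7; unmatched b rows kept: 6.
Total: 0 matched + 13 padded = 13 rows.

13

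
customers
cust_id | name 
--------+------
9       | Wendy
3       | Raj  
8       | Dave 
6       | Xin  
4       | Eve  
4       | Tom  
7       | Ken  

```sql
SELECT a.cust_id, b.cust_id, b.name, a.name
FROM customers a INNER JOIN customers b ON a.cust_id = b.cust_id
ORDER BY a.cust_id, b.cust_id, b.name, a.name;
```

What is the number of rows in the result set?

9

INNER JOIN keeps only pairs where the ON condition holds.
Matching on a.cust_id = b.cust_id.
Matched pairs: 9.
Total: 9 rows.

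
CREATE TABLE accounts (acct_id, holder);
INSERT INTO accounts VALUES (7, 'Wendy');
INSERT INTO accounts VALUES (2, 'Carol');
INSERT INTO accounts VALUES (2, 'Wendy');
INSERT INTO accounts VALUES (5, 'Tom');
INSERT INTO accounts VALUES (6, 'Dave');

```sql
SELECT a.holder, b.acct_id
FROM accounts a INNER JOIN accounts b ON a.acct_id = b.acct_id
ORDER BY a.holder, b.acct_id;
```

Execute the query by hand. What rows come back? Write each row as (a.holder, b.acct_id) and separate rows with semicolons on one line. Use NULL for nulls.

INNER JOIN keeps only pairs where the ON condition holds.
Matching on a.acct_id = b.acct_id.
- a[0] acct_id=7 → 1 match(es) in b → 1 row(s).
- a[1] acct_id=2 → 2 match(es) in b → 2 row(s).
- a[2] acct_id=2 → 2 match(es) in b → 2 row(s).
- a[3] acct_id=5 → 1 match(es) in b → 1 row(s).
- a[4] acct_id=6 → 1 match(es) in b → 1 row(s).
After projecting and ordering:
a.holder | b.acct_id
Carol | 2
Carol | 2
Dave | 6
Tom | 5
Wendy | 2
Wendy | 2
Wendy | 7

(Carol, 2); (Carol, 2); (Dave, 6); (Tom, 5); (Wendy, 2); (Wendy, 2); (Wendy, 7)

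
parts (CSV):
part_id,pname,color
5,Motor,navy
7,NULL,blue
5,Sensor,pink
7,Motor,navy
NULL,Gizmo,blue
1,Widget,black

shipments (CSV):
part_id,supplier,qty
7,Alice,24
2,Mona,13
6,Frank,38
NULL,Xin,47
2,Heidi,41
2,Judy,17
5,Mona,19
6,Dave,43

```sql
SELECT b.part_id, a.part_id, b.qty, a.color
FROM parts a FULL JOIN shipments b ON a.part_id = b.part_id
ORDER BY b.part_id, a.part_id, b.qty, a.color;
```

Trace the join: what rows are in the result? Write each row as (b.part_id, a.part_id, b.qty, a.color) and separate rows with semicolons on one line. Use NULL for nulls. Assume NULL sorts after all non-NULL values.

FULL OUTER JOIN keeps every row from both sides; unmatched rows get NULL for the other side's columns.
Matching on a.part_id = b.part_id. A NULL in a compared column never satisfies the condition.
- a[0] part_id=5 → 1 match(es) in b → 1 row(s).
- a[1] part_id=7 → 1 match(es) in b → 1 row(s).
- a[2] part_id=5 → 1 match(es) in b → 1 row(s).
- a[3] part_id=7 → 1 match(es) in b → 1 row(s).
- a[4] part_id=NULL → no match; kept with NULLs on the b side.
- a[5] part_id=1 → no match; kept with NULLs on the b side.
- 6 b row(s) had no a match → kept, a columns NULL.

(2, NULL, 13, NULL); (2, NULL, 17, NULL); (2, NULL, 41, NULL); (5, 5, 19, navy); (5, 5, 19, pink); (6, NULL, 38, NULL); (6, NULL, 43, NULL); (7, 7, 24, blue); (7, 7, 24, navy); (NULL, 1, NULL, black); (NULL, NULL, 47, NULL); (NULL, NULL, NULL, blue)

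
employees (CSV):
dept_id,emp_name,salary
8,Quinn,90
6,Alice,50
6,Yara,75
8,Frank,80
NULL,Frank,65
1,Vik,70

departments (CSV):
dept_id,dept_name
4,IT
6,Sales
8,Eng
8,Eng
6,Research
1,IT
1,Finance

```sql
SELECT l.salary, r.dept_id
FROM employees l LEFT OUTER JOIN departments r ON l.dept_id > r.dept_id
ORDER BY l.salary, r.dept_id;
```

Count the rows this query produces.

LEFT JOIN keeps every row from `employees`; unmatched rows get NULL for `departments`'s columns.
Matching on l.dept_id > r.dept_id. A NULL in a compared column never satisfies the condition.
- l[0] dept_id=8 → 5 match(es) in r → 5 row(s).
- l[1] dept_id=6 → 3 match(es) in r → 3 row(s).
- l[2] dept_id=6 → 3 match(es) in r → 3 row(s).
- l[3] dept_id=8 → 5 match(es) in r → 5 row(s).
- l[4] dept_id=NULL → no match; kept with NULLs on the r side.
- l[5] dept_id=1 → no match; kept with NULLs on the r side.
Total: 16 matched + 2 padded = 18 rows.

18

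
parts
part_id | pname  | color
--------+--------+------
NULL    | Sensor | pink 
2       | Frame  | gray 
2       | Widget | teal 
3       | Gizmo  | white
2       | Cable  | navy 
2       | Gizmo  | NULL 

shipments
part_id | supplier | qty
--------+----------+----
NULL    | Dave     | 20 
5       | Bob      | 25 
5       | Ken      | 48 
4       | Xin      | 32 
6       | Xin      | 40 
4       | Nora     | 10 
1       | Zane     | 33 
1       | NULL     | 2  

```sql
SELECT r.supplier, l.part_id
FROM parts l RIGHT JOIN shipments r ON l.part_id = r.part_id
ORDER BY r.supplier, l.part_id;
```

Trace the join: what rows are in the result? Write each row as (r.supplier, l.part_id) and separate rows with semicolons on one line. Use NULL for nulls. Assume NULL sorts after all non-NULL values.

(Bob, NULL); (Dave, NULL); (Ken, NULL); (Nora, NULL); (Xin, NULL); (Xin, NULL); (Zane, NULL); (NULL, NULL)

RIGHT JOIN keeps every row from `shipments`; unmatched rows get NULL for `parts`'s columns.
Matching on l.part_id = r.part_id. A NULL in a compared column never satisfies the condition.
Matched pairs: 0; unmatched r rows kept: 8.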